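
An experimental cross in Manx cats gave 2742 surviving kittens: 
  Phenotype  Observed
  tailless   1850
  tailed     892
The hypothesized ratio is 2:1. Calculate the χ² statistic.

The 2:1 ratio has 3 parts, so with N = 2742 the expected counts are:
  tailless: 2742 × 2/3 = 1828
  tailed: 2742 × 1/3 = 914
χ² = Σ (O − E)² / E
  tailless: (1850 − 1828)² / 1828 = 0.2648
  tailed: (892 − 914)² / 914 = 0.5295
χ² = 0.2648 + 0.5295 = 0.7943 ≈ 0.794

0.794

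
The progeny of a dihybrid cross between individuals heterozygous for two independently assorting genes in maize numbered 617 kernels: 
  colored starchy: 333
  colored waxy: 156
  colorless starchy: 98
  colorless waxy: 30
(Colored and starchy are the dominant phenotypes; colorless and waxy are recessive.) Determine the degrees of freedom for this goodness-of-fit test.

3

A dihybrid F₂ with independent assortment and complete dominance at both loci gives a 9:3:3:1 phenotypic ratio.
A goodness-of-fit test with 4 phenotype classes has df = 4 − 1 = 3.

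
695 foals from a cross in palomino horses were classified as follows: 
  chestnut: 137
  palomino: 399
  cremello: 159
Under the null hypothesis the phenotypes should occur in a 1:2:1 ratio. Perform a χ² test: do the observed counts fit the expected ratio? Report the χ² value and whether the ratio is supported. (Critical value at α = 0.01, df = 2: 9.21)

16.658; not consistent

The 1:2:1 ratio has 4 parts, so with N = 695 the expected counts are:
  chestnut: 695 × 1/4 = 173.75
  palomino: 695 × 2/4 = 347.5
  cremello: 695 × 1/4 = 173.75
χ² = Σ (O − E)² / E
  chestnut: (137 − 173.75)² / 173.75 = 7.7730
  palomino: (399 − 347.5)² / 347.5 = 7.6324
  cremello: (159 − 173.75)² / 173.75 = 1.2522
χ² = 7.7730 + 7.6324 + 1.2522 = 16.6576 ≈ 16.658
Degrees of freedom = 3 − 1 = 2; critical value at α = 0.01 is 9.21.
Since 16.658 > 9.21, we reject the null hypothesis — the data do not fit the 1:2:1 ratio.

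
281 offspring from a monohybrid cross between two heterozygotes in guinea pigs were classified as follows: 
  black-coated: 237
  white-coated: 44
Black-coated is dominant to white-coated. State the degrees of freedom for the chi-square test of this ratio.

For a monohybrid cross between heterozygotes with complete dominance, the expected phenotypic ratio is 3:1.
A goodness-of-fit test with 2 phenotype classes has df = 2 − 1 = 1.

1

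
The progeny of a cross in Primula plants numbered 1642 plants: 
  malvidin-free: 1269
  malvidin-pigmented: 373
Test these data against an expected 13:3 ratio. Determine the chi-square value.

Expected counts for N = 1642 under a 13:3 ratio (total parts = 16):
  malvidin-free: 1642 × 13/16 = 1334.125
  malvidin-pigmented: 1642 × 3/16 = 307.875
χ² = Σ (O − E)² / E
  malvidin-free: (1269 − 1334.125)² / 1334.125 = 3.1791
  malvidin-pigmented: (373 − 307.875)² / 307.875 = 13.7759
χ² = 3.1791 + 13.7759 = 16.955

16.955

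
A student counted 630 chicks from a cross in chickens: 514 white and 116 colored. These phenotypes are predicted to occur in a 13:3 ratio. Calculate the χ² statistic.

0.047

The 13:3 ratio has 16 parts, so with N = 630 the expected counts are:
  white: 630 × 13/16 = 511.875
  colored: 630 × 3/16 = 118.125
χ² = Σ (O − E)² / E
  white: (514 − 511.875)² / 511.875 = 0.0088
  colored: (116 − 118.125)² / 118.125 = 0.0382
χ² = 0.0088 + 0.0382 = 0.047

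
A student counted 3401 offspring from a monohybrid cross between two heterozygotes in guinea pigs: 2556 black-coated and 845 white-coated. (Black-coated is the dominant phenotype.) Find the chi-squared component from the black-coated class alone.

For a monohybrid cross between heterozygotes with complete dominance, the expected phenotypic ratio is 3:1.
The 3:1 ratio has 4 parts, so with N = 3401 the expected counts are:
  black-coated: 3401 × 3/4 = 2550.75
  white-coated: 3401 × 1/4 = 850.25
Contribution of black-coated: (2556 − 2550.75)² / 2550.75 = 0.0108

0.011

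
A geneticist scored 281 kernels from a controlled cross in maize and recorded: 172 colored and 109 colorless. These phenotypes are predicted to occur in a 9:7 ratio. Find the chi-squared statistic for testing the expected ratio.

2.809

Under the 9:7 hypothesis (Σ ratio = 16, N = 281):
  colored: 281 × 9/16 = 158.0625
  colorless: 281 × 7/16 = 122.9375
χ² = Σ (O − E)² / E
  colored: (172 − 158.0625)² / 158.0625 = 1.2290
  colorless: (109 − 122.9375)² / 122.9375 = 1.5801
χ² = 1.2290 + 1.5801 = 2.8091 ≈ 2.809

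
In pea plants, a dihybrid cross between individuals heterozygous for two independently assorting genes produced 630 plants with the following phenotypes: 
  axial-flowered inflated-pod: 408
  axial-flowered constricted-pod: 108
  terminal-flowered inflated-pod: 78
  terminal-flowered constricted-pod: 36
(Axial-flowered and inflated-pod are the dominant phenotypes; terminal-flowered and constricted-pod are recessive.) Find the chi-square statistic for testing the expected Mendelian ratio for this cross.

22.902

A dihybrid F₂ with independent assortment and complete dominance at both loci gives a 9:3:3:1 phenotypic ratio.
The 9:3:3:1 ratio has 16 parts, so with N = 630 the expected counts are:
  axial-flowered inflated-pod: 630 × 9/16 = 354.375
  axial-flowered constricted-pod: 630 × 3/16 = 118.125
  terminal-flowered inflated-pod: 630 × 3/16 = 118.125
  terminal-flowered constricted-pod: 630 × 1/16 = 39.375
χ² = Σ (O − E)² / E
  axial-flowered inflated-pod: (408 − 354.375)² / 354.375 = 8.1147
  axial-flowered constricted-pod: (108 − 118.125)² / 118.125 = 0.8679
  terminal-flowered inflated-pod: (78 − 118.125)² / 118.125 = 13.6298
  terminal-flowered constricted-pod: (36 − 39.375)² / 39.375 = 0.2893
χ² = 8.1147 + 0.8679 + 13.6298 + 0.2893 = 22.9017 ≈ 22.902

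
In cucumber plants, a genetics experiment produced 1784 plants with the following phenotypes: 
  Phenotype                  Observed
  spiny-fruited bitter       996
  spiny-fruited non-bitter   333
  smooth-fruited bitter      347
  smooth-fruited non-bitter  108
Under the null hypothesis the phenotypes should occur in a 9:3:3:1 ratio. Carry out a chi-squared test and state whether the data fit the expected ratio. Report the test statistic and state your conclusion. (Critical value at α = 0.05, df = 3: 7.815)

0.640; consistent

Under the 9:3:3:1 hypothesis (Σ ratio = 16, N = 1784):
  spiny-fruited bitter: 1784 × 9/16 = 1003.5
  spiny-fruited non-bitter: 1784 × 3/16 = 334.5
  smooth-fruited bitter: 1784 × 3/16 = 334.5
  smooth-fruited non-bitter: 1784 × 1/16 = 111.5
χ² = Σ (O − E)² / E
  spiny-fruited bitter: (996 − 1003.5)² / 1003.5 = 0.0561
  spiny-fruited non-bitter: (333 − 334.5)² / 334.5 = 0.0067
  smooth-fruited bitter: (347 − 334.5)² / 334.5 = 0.4671
  smooth-fruited non-bitter: (108 − 111.5)² / 111.5 = 0.1099
χ² = 0.0561 + 0.0067 + 0.4671 + 0.1099 = 0.6398 ≈ 0.640
Degrees of freedom = 4 − 1 = 3; critical value at α = 0.05 is 7.815.
Since 0.640 < 7.815, we fail to reject the null hypothesis — the data are consistent with the 9:3:3:1 ratio.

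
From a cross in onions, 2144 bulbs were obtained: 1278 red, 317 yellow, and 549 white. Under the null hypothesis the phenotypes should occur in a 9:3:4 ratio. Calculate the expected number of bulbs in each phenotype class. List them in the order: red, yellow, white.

1206, 402, 536

Under the 9:3:4 hypothesis (Σ ratio = 16, N = 2144):
  red: 2144 × 9/16 = 1206
  yellow: 2144 × 3/16 = 402
  white: 2144 × 4/16 = 536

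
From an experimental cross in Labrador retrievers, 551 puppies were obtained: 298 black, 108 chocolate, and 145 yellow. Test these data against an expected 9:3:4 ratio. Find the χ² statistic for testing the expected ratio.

Total ratio parts = 16. Expected numbers out of 551:
  black: 551 × 9/16 = 309.9375
  chocolate: 551 × 3/16 = 103.3125
  yellow: 551 × 4/16 = 137.75
χ² = Σ (O − E)² / E
  black: (298 − 309.9375)² / 309.9375 = 0.4598
  chocolate: (108 − 103.3125)² / 103.3125 = 0.2127
  yellow: (145 − 137.75)² / 137.75 = 0.3816
χ² = 0.4598 + 0.2127 + 0.3816 = 1.0541 ≈ 1.054

1.054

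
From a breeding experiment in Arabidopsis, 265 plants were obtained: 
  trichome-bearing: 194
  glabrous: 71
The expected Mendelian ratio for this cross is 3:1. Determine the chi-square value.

0.454

Total ratio parts = 4. Expected numbers out of 265:
  trichome-bearing: 265 × 3/4 = 198.75
  glabrous: 265 × 1/4 = 66.25
χ² = Σ (O − E)² / E
  trichome-bearing: (194 − 198.75)² / 198.75 = 0.1135
  glabrous: (71 − 66.25)² / 66.25 = 0.3406
χ² = 0.1135 + 0.3406 = 0.4541 ≈ 0.454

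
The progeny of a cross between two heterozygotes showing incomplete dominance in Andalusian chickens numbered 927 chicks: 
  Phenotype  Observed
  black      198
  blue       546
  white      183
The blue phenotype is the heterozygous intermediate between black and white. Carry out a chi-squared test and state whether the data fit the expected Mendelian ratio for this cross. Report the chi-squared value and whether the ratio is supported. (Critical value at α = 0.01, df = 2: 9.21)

29.854; not consistent

With incomplete dominance, a heterozygote × heterozygote cross gives a 1:2:1 phenotypic ratio.
Total ratio parts = 4. Expected numbers out of 927:
  black: 927 × 1/4 = 231.75
  blue: 927 × 2/4 = 463.5
  white: 927 × 1/4 = 231.75
χ² = Σ (O − E)² / E
  black: (198 − 231.75)² / 231.75 = 4.9150
  blue: (546 − 463.5)² / 463.5 = 14.6845
  white: (183 − 231.75)² / 231.75 = 10.2549
χ² = 4.9150 + 14.6845 + 10.2549 = 29.8544 ≈ 29.854
Degrees of freedom = 3 − 1 = 2; critical value at α = 0.01 is 9.21.
Since 29.854 > 9.21, we reject the null hypothesis — the data do not fit the 1:2:1 ratio.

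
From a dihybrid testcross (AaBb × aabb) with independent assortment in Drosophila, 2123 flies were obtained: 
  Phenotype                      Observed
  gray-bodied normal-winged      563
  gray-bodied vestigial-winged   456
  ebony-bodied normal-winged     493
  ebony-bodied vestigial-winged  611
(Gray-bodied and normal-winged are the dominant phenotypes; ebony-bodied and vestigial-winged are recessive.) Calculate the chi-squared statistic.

27.306

A dihybrid testcross with independent assortment gives a 1:1:1:1 ratio.
Expected counts for N = 2123 under a 1:1:1:1 ratio (total parts = 4):
  gray-bodied normal-winged: 2123 × 1/4 = 530.75
  gray-bodied vestigial-winged: 2123 × 1/4 = 530.75
  ebony-bodied normal-winged: 2123 × 1/4 = 530.75
  ebony-bodied vestigial-winged: 2123 × 1/4 = 530.75
χ² = Σ (O − E)² / E
  gray-bodied normal-winged: (563 − 530.75)² / 530.75 = 1.9596
  gray-bodied vestigial-winged: (456 − 530.75)² / 530.75 = 10.5277
  ebony-bodied normal-winged: (493 − 530.75)² / 530.75 = 2.6850
  ebony-bodied vestigial-winged: (611 − 530.75)² / 530.75 = 12.1339
χ² = 1.9596 + 10.5277 + 2.6850 + 12.1339 = 27.3062 ≈ 27.306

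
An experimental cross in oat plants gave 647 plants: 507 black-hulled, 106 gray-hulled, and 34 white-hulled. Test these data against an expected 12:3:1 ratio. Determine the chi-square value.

Total ratio parts = 16. Expected numbers out of 647:
  black-hulled: 647 × 12/16 = 485.25
  gray-hulled: 647 × 3/16 = 121.3125
  white-hulled: 647 × 1/16 = 40.4375
χ² = Σ (O − E)² / E
  black-hulled: (507 − 485.25)² / 485.25 = 0.9749
  gray-hulled: (106 − 121.3125)² / 121.3125 = 1.9328
  white-hulled: (34 − 40.4375)² / 40.4375 = 1.0248
χ² = 0.9749 + 1.9328 + 1.0248 = 3.9325 ≈ 3.933

3.933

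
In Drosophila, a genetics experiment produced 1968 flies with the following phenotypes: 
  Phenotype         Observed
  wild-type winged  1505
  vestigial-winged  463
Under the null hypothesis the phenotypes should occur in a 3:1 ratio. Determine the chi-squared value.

2.279

Under the 3:1 hypothesis (Σ ratio = 4, N = 1968):
  wild-type winged: 1968 × 3/4 = 1476
  vestigial-winged: 1968 × 1/4 = 492
χ² = Σ (O − E)² / E
  wild-type winged: (1505 − 1476)² / 1476 = 0.5698
  vestigial-winged: (463 − 492)² / 492 = 1.7093
χ² = 0.5698 + 1.7093 = 2.2791 ≈ 2.279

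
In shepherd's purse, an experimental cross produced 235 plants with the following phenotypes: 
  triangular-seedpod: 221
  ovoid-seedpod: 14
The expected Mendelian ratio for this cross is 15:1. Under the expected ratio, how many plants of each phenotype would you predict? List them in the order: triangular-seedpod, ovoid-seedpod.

220.3125, 14.6875

Expected counts for N = 235 under a 15:1 ratio (total parts = 16):
  triangular-seedpod: 235 × 15/16 = 220.3125
  ovoid-seedpod: 235 × 1/16 = 14.6875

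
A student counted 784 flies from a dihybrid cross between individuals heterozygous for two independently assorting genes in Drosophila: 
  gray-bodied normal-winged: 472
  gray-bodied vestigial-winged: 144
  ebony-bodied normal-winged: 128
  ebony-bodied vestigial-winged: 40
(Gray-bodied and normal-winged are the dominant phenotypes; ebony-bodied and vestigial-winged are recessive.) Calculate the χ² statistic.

6.349

A dihybrid F₂ with independent assortment and complete dominance at both loci gives a 9:3:3:1 phenotypic ratio.
The 9:3:3:1 ratio has 16 parts, so with N = 784 the expected counts are:
  gray-bodied normal-winged: 784 × 9/16 = 441
  gray-bodied vestigial-winged: 784 × 3/16 = 147
  ebony-bodied normal-winged: 784 × 3/16 = 147
  ebony-bodied vestigial-winged: 784 × 1/16 = 49
χ² = Σ (O − E)² / E
  gray-bodied normal-winged: (472 − 441)² / 441 = 2.1791
  gray-bodied vestigial-winged: (144 − 147)² / 147 = 0.0612
  ebony-bodied normal-winged: (128 − 147)² / 147 = 2.4558
  ebony-bodied vestigial-winged: (40 − 49)² / 49 = 1.6531
χ² = 2.1791 + 0.0612 + 2.4558 + 1.6531 = 6.3492 ≈ 6.349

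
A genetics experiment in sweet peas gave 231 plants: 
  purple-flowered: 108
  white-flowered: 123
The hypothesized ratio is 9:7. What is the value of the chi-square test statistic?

The 9:7 ratio has 16 parts, so with N = 231 the expected counts are:
  purple-flowered: 231 × 9/16 = 129.9375
  white-flowered: 231 × 7/16 = 101.0625
χ² = Σ (O − E)² / E
  purple-flowered: (108 − 129.9375)² / 129.9375 = 3.7037
  white-flowered: (123 − 101.0625)² / 101.0625 = 4.7619
χ² = 3.7037 + 4.7619 = 8.4656 ≈ 8.466

8.466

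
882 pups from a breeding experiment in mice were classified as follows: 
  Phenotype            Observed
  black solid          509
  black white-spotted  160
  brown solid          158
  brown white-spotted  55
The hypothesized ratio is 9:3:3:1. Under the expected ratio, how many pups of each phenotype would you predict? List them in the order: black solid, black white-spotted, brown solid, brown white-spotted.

Under the 9:3:3:1 hypothesis (Σ ratio = 16, N = 882):
  black solid: 882 × 9/16 = 496.125
  black white-spotted: 882 × 3/16 = 165.375
  brown solid: 882 × 3/16 = 165.375
  brown white-spotted: 882 × 1/16 = 55.125

496.125, 165.375, 165.375, 55.125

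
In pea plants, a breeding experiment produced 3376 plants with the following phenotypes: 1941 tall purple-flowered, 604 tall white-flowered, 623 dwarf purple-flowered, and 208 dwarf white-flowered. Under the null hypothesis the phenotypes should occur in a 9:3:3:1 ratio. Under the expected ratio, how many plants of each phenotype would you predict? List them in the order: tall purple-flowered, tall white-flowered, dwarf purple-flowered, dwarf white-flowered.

1899, 633, 633, 211

The 9:3:3:1 ratio has 16 parts, so with N = 3376 the expected counts are:
  tall purple-flowered: 3376 × 9/16 = 1899
  tall white-flowered: 3376 × 3/16 = 633
  dwarf purple-flowered: 3376 × 3/16 = 633
  dwarf white-flowered: 3376 × 1/16 = 211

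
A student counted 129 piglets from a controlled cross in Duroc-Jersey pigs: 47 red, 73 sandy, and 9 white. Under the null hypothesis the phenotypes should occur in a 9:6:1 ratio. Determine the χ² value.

21.649

Expected counts for N = 129 under a 9:6:1 ratio (total parts = 16):
  red: 129 × 9/16 = 72.5625
  sandy: 129 × 6/16 = 48.375
  white: 129 × 1/16 = 8.0625
χ² = Σ (O − E)² / E
  red: (47 − 72.5625)² / 72.5625 = 9.0052
  sandy: (73 − 48.375)² / 48.375 = 12.5352
  white: (9 − 8.0625)² / 8.0625 = 0.1090
χ² = 9.0052 + 12.5352 + 0.1090 = 21.6494 ≈ 21.649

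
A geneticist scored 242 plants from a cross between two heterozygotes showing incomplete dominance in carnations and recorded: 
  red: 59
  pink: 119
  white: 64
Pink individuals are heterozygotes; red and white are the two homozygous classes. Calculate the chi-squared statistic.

0.273

With incomplete dominance, a heterozygote × heterozygote cross gives a 1:2:1 phenotypic ratio.
The 1:2:1 ratio has 4 parts, so with N = 242 the expected counts are:
  red: 242 × 1/4 = 60.5
  pink: 242 × 2/4 = 121
  white: 242 × 1/4 = 60.5
χ² = Σ (O − E)² / E
  red: (59 − 60.5)² / 60.5 = 0.0372
  pink: (119 − 121)² / 121 = 0.0331
  white: (64 − 60.5)² / 60.5 = 0.2025
χ² = 0.0372 + 0.0331 + 0.2025 = 0.2728 ≈ 0.273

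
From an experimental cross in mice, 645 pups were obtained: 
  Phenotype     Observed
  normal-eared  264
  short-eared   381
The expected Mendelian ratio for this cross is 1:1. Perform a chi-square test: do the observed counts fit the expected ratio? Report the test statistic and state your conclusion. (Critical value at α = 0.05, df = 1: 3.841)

21.223; not consistent

Total ratio parts = 2. Expected numbers out of 645:
  normal-eared: 645 × 1/2 = 322.5
  short-eared: 645 × 1/2 = 322.5
χ² = Σ (O − E)² / E
  normal-eared: (264 − 322.5)² / 322.5 = 10.6116
  short-eared: (381 − 322.5)² / 322.5 = 10.6116
χ² = 10.6116 + 10.6116 = 21.2232 ≈ 21.223
Degrees of freedom = 2 − 1 = 1; critical value at α = 0.05 is 3.841.
Since 21.223 > 3.841, we reject the null hypothesis — the data do not fit the 1:1 ratio.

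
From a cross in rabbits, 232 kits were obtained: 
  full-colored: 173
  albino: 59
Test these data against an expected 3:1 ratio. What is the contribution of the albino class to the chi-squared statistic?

0.017

Total ratio parts = 4. Expected numbers out of 232:
  full-colored: 232 × 3/4 = 174
  albino: 232 × 1/4 = 58
Contribution of albino: (59 − 58)² / 58 = 0.0172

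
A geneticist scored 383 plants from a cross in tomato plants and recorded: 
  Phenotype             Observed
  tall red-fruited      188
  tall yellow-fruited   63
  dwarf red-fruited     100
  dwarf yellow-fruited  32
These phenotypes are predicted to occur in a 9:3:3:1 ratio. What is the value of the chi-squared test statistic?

Under the 9:3:3:1 hypothesis (Σ ratio = 16, N = 383):
  tall red-fruited: 383 × 9/16 = 215.4375
  tall yellow-fruited: 383 × 3/16 = 71.8125
  dwarf red-fruited: 383 × 3/16 = 71.8125
  dwarf yellow-fruited: 383 × 1/16 = 23.9375
χ² = Σ (O − E)² / E
  tall red-fruited: (188 − 215.4375)² / 215.4375 = 3.4944
  tall yellow-fruited: (63 − 71.8125)² / 71.8125 = 1.0814
  dwarf red-fruited: (100 − 71.8125)² / 71.8125 = 11.0640
  dwarf yellow-fruited: (32 − 23.9375)² / 23.9375 = 2.7156
χ² = 3.4944 + 1.0814 + 11.0640 + 2.7156 = 18.3554 ≈ 18.355

18.355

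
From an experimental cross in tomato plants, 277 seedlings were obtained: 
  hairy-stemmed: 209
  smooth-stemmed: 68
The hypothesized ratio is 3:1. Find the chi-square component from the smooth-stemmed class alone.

Under the 3:1 hypothesis (Σ ratio = 4, N = 277):
  hairy-stemmed: 277 × 3/4 = 207.75
  smooth-stemmed: 277 × 1/4 = 69.25
Contribution of smooth-stemmed: (68 − 69.25)² / 69.25 = 0.0226

0.023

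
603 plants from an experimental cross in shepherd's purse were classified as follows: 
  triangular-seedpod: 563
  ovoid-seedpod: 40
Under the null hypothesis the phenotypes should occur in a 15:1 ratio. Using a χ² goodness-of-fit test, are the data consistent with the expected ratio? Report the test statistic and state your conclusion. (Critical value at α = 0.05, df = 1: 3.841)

The 15:1 ratio has 16 parts, so with N = 603 the expected counts are:
  triangular-seedpod: 603 × 15/16 = 565.3125
  ovoid-seedpod: 603 × 1/16 = 37.6875
χ² = Σ (O − E)² / E
  triangular-seedpod: (563 − 565.3125)² / 565.3125 = 0.0095
  ovoid-seedpod: (40 − 37.6875)² / 37.6875 = 0.1419
χ² = 0.0095 + 0.1419 = 0.1514 ≈ 0.151
Degrees of freedom = 2 − 1 = 1; critical value at α = 0.05 is 3.841.
Since 0.151 < 3.841, we fail to reject the null hypothesis — the data are consistent with the 15:1 ratio.

0.151; consistent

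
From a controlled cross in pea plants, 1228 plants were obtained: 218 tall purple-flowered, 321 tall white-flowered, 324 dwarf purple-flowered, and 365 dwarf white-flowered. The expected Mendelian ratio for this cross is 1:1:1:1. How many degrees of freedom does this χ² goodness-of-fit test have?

A goodness-of-fit test with 4 phenotype classes has df = 4 − 1 = 3.

3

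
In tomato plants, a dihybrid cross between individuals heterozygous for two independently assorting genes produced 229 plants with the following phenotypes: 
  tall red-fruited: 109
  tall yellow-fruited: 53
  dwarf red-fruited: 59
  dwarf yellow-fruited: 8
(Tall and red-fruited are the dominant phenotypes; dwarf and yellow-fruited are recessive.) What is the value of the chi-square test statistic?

A dihybrid F₂ with independent assortment and complete dominance at both loci gives a 9:3:3:1 phenotypic ratio.
Expected counts for N = 229 under a 9:3:3:1 ratio (total parts = 16):
  tall red-fruited: 229 × 9/16 = 128.8125
  tall yellow-fruited: 229 × 3/16 = 42.9375
  dwarf red-fruited: 229 × 3/16 = 42.9375
  dwarf yellow-fruited: 229 × 1/16 = 14.3125
χ² = Σ (O − E)² / E
  tall red-fruited: (109 − 128.8125)² / 128.8125 = 3.0473
  tall yellow-fruited: (53 − 42.9375)² / 42.9375 = 2.3582
  dwarf red-fruited: (59 − 42.9375)² / 42.9375 = 6.0088
  dwarf yellow-fruited: (8 − 14.3125)² / 14.3125 = 2.7841
χ² = 3.0473 + 2.3582 + 6.0088 + 2.7841 = 14.1984 ≈ 14.198

14.198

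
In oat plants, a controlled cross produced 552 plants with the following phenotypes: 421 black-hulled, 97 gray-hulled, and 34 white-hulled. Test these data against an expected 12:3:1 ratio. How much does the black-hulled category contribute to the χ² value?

0.118

The 12:3:1 ratio has 16 parts, so with N = 552 the expected counts are:
  black-hulled: 552 × 12/16 = 414
  gray-hulled: 552 × 3/16 = 103.5
  white-hulled: 552 × 1/16 = 34.5
Contribution of black-hulled: (421 − 414)² / 414 = 0.1184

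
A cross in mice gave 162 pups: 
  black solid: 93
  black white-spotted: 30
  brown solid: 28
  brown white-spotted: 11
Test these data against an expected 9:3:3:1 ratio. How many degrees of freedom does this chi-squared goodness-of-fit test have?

A goodness-of-fit test with 4 phenotype classes has df = 4 − 1 = 3.

3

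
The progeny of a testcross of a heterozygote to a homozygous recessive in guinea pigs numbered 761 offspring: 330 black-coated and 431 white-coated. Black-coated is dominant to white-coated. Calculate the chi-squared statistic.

13.405

A testcross of a heterozygote (Aa × aa) gives a 1:1 phenotypic ratio.
The 1:1 ratio has 2 parts, so with N = 761 the expected counts are:
  black-coated: 761 × 1/2 = 380.5
  white-coated: 761 × 1/2 = 380.5
χ² = Σ (O − E)² / E
  black-coated: (330 − 380.5)² / 380.5 = 6.7024
  white-coated: (431 − 380.5)² / 380.5 = 6.7024
χ² = 6.7024 + 6.7024 = 13.4048 ≈ 13.405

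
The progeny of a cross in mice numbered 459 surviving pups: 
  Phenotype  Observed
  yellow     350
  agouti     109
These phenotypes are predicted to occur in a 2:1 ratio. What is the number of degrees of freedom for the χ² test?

1

A goodness-of-fit test with 2 phenotype classes has df = 2 − 1 = 1.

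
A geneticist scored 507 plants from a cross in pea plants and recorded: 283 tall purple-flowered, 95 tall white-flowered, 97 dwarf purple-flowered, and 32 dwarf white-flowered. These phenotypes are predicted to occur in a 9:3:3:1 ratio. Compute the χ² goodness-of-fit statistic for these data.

0.059

Total ratio parts = 16. Expected numbers out of 507:
  tall purple-flowered: 507 × 9/16 = 285.1875
  tall white-flowered: 507 × 3/16 = 95.0625
  dwarf purple-flowered: 507 × 3/16 = 95.0625
  dwarf white-flowered: 507 × 1/16 = 31.6875
χ² = Σ (O − E)² / E
  tall purple-flowered: (283 − 285.1875)² / 285.1875 = 0.0168
  tall white-flowered: (95 − 95.0625)² / 95.0625 = 0.0000
  dwarf purple-flowered: (97 − 95.0625)² / 95.0625 = 0.0395
  dwarf white-flowered: (32 − 31.6875)² / 31.6875 = 0.0031
χ² = 0.0168 + 0.0000 + 0.0395 + 0.0031 = 0.0594 ≈ 0.059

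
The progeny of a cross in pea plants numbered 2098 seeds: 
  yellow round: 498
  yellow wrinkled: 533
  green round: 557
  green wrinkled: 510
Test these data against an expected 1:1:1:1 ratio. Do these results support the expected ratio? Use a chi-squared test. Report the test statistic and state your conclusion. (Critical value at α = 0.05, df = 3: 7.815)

The 1:1:1:1 ratio has 4 parts, so with N = 2098 the expected counts are:
  yellow round: 2098 × 1/4 = 524.5
  yellow wrinkled: 2098 × 1/4 = 524.5
  green round: 2098 × 1/4 = 524.5
  green wrinkled: 2098 × 1/4 = 524.5
χ² = Σ (O − E)² / E
  yellow round: (498 − 524.5)² / 524.5 = 1.3389
  yellow wrinkled: (533 − 524.5)² / 524.5 = 0.1378
  green round: (557 − 524.5)² / 524.5 = 2.0138
  green wrinkled: (510 − 524.5)² / 524.5 = 0.4009
χ² = 1.3389 + 0.1378 + 2.0138 + 0.4009 = 3.8914 ≈ 3.891
Degrees of freedom = 4 − 1 = 3; critical value at α = 0.05 is 7.815.
Since 3.891 < 7.815, we fail to reject the null hypothesis — the data are consistent with the 1:1:1:1 ratio.

3.891; consistent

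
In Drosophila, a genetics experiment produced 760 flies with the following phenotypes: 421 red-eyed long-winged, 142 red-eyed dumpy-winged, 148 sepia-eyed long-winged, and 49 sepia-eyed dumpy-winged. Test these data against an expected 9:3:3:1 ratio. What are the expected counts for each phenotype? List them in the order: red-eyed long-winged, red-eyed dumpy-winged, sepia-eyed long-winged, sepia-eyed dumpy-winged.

427.5, 142.5, 142.5, 47.5

Under the 9:3:3:1 hypothesis (Σ ratio = 16, N = 760):
  red-eyed long-winged: 760 × 9/16 = 427.5
  red-eyed dumpy-winged: 760 × 3/16 = 142.5
  sepia-eyed long-winged: 760 × 3/16 = 142.5
  sepia-eyed dumpy-winged: 760 × 1/16 = 47.5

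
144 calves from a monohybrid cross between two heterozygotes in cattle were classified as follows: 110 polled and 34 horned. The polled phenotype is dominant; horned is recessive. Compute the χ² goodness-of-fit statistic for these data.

For a monohybrid cross between heterozygotes with complete dominance, the expected phenotypic ratio is 3:1.
The 3:1 ratio has 4 parts, so with N = 144 the expected counts are:
  polled: 144 × 3/4 = 108
  horned: 144 × 1/4 = 36
χ² = Σ (O − E)² / E
  polled: (110 − 108)² / 108 = 0.0370
  horned: (34 − 36)² / 36 = 0.1111
χ² = 0.0370 + 0.1111 = 0.1481 ≈ 0.148

0.148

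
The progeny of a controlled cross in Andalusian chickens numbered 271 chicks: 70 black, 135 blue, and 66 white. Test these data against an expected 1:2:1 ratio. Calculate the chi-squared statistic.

Total ratio parts = 4. Expected numbers out of 271:
  black: 271 × 1/4 = 67.75
  blue: 271 × 2/4 = 135.5
  white: 271 × 1/4 = 67.75
χ² = Σ (O − E)² / E
  black: (70 − 67.75)² / 67.75 = 0.0747
  blue: (135 − 135.5)² / 135.5 = 0.0018
  white: (66 − 67.75)² / 67.75 = 0.0452
χ² = 0.0747 + 0.0018 + 0.0452 = 0.1217 ≈ 0.122

0.122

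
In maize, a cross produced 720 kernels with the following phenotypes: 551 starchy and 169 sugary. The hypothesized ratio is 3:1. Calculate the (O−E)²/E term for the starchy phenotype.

0.224

Total ratio parts = 4. Expected numbers out of 720:
  starchy: 720 × 3/4 = 540
  sugary: 720 × 1/4 = 180
Contribution of starchy: (551 − 540)² / 540 = 0.2241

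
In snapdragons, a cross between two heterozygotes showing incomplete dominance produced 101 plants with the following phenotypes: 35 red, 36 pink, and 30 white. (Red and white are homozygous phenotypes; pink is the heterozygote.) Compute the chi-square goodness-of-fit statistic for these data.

8.822

With incomplete dominance, a heterozygote × heterozygote cross gives a 1:2:1 phenotypic ratio.
The 1:2:1 ratio has 4 parts, so with N = 101 the expected counts are:
  red: 101 × 1/4 = 25.25
  pink: 101 × 2/4 = 50.5
  white: 101 × 1/4 = 25.25
χ² = Σ (O − E)² / E
  red: (35 − 25.25)² / 25.25 = 3.7649
  pink: (36 − 50.5)² / 50.5 = 4.1634
  white: (30 − 25.25)² / 25.25 = 0.8936
χ² = 3.7649 + 4.1634 + 0.8936 = 8.8219 ≈ 8.822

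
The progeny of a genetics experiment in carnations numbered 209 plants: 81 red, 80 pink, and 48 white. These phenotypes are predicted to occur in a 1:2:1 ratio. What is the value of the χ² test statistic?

21.909

Under the 1:2:1 hypothesis (Σ ratio = 4, N = 209):
  red: 209 × 1/4 = 52.25
  pink: 209 × 2/4 = 104.5
  white: 209 × 1/4 = 52.25
χ² = Σ (O − E)² / E
  red: (81 − 52.25)² / 52.25 = 15.8194
  pink: (80 − 104.5)² / 104.5 = 5.7440
  white: (48 − 52.25)² / 52.25 = 0.3457
χ² = 15.8194 + 5.7440 + 0.3457 = 21.9091 ≈ 21.909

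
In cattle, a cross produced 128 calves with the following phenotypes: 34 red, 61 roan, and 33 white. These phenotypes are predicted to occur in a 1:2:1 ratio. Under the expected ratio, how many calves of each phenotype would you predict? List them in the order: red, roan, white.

Expected counts for N = 128 under a 1:2:1 ratio (total parts = 4):
  red: 128 × 1/4 = 32
  roan: 128 × 2/4 = 64
  white: 128 × 1/4 = 32

32, 64, 32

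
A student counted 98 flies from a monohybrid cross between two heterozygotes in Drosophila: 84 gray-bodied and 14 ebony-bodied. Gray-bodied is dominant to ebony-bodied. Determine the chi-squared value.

6.000

For a monohybrid cross between heterozygotes with complete dominance, the expected phenotypic ratio is 3:1.
Under the 3:1 hypothesis (Σ ratio = 4, N = 98):
  gray-bodied: 98 × 3/4 = 73.5
  ebony-bodied: 98 × 1/4 = 24.5
χ² = Σ (O − E)² / E
  gray-bodied: (84 − 73.5)² / 73.5 = 1.5000
  ebony-bodied: (14 − 24.5)² / 24.5 = 4.5000
χ² = 1.5000 + 4.5000 = 6.000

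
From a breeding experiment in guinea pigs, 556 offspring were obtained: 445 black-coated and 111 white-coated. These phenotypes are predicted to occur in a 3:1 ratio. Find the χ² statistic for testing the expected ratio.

Expected counts for N = 556 under a 3:1 ratio (total parts = 4):
  black-coated: 556 × 3/4 = 417
  white-coated: 556 × 1/4 = 139
χ² = Σ (O − E)² / E
  black-coated: (445 − 417)² / 417 = 1.8801
  white-coated: (111 − 139)² / 139 = 5.6403
χ² = 1.8801 + 5.6403 = 7.5204 ≈ 7.520

7.520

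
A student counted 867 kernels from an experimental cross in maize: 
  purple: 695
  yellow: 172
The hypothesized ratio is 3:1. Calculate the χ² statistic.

Under the 3:1 hypothesis (Σ ratio = 4, N = 867):
  purple: 867 × 3/4 = 650.25
  yellow: 867 × 1/4 = 216.75
χ² = Σ (O − E)² / E
  purple: (695 − 650.25)² / 650.25 = 3.0797
  yellow: (172 − 216.75)² / 216.75 = 9.2390
χ² = 3.0797 + 9.2390 = 12.3187 ≈ 12.319

12.319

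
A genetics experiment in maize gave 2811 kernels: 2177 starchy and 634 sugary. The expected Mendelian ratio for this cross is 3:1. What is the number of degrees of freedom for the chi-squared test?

A goodness-of-fit test with 2 phenotype classes has df = 2 − 1 = 1.

1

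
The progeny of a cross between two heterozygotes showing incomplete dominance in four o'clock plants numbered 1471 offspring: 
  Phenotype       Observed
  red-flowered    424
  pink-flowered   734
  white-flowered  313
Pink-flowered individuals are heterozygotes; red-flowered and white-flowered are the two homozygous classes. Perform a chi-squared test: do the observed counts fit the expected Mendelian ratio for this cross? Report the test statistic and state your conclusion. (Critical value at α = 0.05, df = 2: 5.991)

With incomplete dominance, a heterozygote × heterozygote cross gives a 1:2:1 phenotypic ratio.
Total ratio parts = 4. Expected numbers out of 1471:
  red-flowered: 1471 × 1/4 = 367.75
  pink-flowered: 1471 × 2/4 = 735.5
  white-flowered: 1471 × 1/4 = 367.75
χ² = Σ (O − E)² / E
  red-flowered: (424 − 367.75)² / 367.75 = 8.6038
  pink-flowered: (734 − 735.5)² / 735.5 = 0.0031
  white-flowered: (313 − 367.75)² / 367.75 = 8.1511
χ² = 8.6038 + 0.0031 + 8.1511 = 16.758
Degrees of freedom = 3 − 1 = 2; critical value at α = 0.05 is 5.991.
Since 16.758 > 5.991, we reject the null hypothesis — the data do not fit the 1:2:1 ratio.

16.758; not consistent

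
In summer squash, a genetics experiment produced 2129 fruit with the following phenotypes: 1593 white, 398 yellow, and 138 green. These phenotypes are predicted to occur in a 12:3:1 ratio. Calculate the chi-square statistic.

Under the 12:3:1 hypothesis (Σ ratio = 16, N = 2129):
  white: 2129 × 12/16 = 1596.75
  yellow: 2129 × 3/16 = 399.1875
  green: 2129 × 1/16 = 133.0625
χ² = Σ (O − E)² / E
  white: (1593 − 1596.75)² / 1596.75 = 0.0088
  yellow: (398 − 399.1875)² / 399.1875 = 0.0035
  green: (138 − 133.0625)² / 133.0625 = 0.1832
χ² = 0.0088 + 0.0035 + 0.1832 = 0.1955 ≈ 0.196

0.196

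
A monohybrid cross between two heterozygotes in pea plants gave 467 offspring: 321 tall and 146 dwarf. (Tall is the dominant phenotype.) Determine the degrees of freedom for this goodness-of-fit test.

For a monohybrid cross between heterozygotes with complete dominance, the expected phenotypic ratio is 3:1.
A goodness-of-fit test with 2 phenotype classes has df = 2 − 1 = 1.

1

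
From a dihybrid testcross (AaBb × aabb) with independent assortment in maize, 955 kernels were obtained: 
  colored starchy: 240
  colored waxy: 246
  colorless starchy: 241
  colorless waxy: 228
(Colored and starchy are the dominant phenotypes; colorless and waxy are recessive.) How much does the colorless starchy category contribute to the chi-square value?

0.021

A dihybrid testcross with independent assortment gives a 1:1:1:1 ratio.
The 1:1:1:1 ratio has 4 parts, so with N = 955 the expected counts are:
  colored starchy: 955 × 1/4 = 238.75
  colored waxy: 955 × 1/4 = 238.75
  colorless starchy: 955 × 1/4 = 238.75
  colorless waxy: 955 × 1/4 = 238.75
Contribution of colorless starchy: (241 − 238.75)² / 238.75 = 0.0212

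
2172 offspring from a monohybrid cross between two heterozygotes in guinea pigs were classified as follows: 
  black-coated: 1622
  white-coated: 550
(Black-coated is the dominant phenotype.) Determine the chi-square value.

0.120

For a monohybrid cross between heterozygotes with complete dominance, the expected phenotypic ratio is 3:1.
Under the 3:1 hypothesis (Σ ratio = 4, N = 2172):
  black-coated: 2172 × 3/4 = 1629
  white-coated: 2172 × 1/4 = 543
χ² = Σ (O − E)² / E
  black-coated: (1622 − 1629)² / 1629 = 0.0301
  white-coated: (550 − 543)² / 543 = 0.0902
χ² = 0.0301 + 0.0902 = 0.1203 ≈ 0.120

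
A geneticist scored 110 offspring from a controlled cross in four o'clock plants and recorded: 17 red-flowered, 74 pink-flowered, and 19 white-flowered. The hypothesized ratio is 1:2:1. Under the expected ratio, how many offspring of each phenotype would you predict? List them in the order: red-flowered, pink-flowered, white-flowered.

Under the 1:2:1 hypothesis (Σ ratio = 4, N = 110):
  red-flowered: 110 × 1/4 = 27.5
  pink-flowered: 110 × 2/4 = 55
  white-flowered: 110 × 1/4 = 27.5

27.5, 55, 27.5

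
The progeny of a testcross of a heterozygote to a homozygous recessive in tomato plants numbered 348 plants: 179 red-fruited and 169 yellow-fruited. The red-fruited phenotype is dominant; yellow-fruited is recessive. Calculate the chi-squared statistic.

0.287

A testcross of a heterozygote (Aa × aa) gives a 1:1 phenotypic ratio.
Under the 1:1 hypothesis (Σ ratio = 2, N = 348):
  red-fruited: 348 × 1/2 = 174
  yellow-fruited: 348 × 1/2 = 174
χ² = Σ (O − E)² / E
  red-fruited: (179 − 174)² / 174 = 0.1437
  yellow-fruited: (169 − 174)² / 174 = 0.1437
χ² = 0.1437 + 0.1437 = 0.2874 ≈ 0.287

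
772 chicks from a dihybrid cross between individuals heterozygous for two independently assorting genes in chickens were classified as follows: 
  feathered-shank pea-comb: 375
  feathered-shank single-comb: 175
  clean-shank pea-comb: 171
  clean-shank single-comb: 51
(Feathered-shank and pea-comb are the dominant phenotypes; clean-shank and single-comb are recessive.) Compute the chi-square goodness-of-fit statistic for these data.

A dihybrid F₂ with independent assortment and complete dominance at both loci gives a 9:3:3:1 phenotypic ratio.
Total ratio parts = 16. Expected numbers out of 772:
  feathered-shank pea-comb: 772 × 9/16 = 434.25
  feathered-shank single-comb: 772 × 3/16 = 144.75
  clean-shank pea-comb: 772 × 3/16 = 144.75
  clean-shank single-comb: 772 × 1/16 = 48.25
χ² = Σ (O − E)² / E
  feathered-shank pea-comb: (375 − 434.25)² / 434.25 = 8.0842
  feathered-shank single-comb: (175 − 144.75)² / 144.75 = 6.3217
  clean-shank pea-comb: (171 − 144.75)² / 144.75 = 4.7604
  clean-shank single-comb: (51 − 48.25)² / 48.25 = 0.1567
χ² = 8.0842 + 6.3217 + 4.7604 + 0.1567 = 19.323

19.323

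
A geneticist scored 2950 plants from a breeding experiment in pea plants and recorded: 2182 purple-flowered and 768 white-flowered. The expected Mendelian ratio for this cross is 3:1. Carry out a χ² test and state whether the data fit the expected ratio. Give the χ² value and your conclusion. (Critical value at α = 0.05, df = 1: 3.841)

1.682; consistent

Under the 3:1 hypothesis (Σ ratio = 4, N = 2950):
  purple-flowered: 2950 × 3/4 = 2212.5
  white-flowered: 2950 × 1/4 = 737.5
χ² = Σ (O − E)² / E
  purple-flowered: (2182 − 2212.5)² / 2212.5 = 0.4205
  white-flowered: (768 − 737.5)² / 737.5 = 1.2614
χ² = 0.4205 + 1.2614 = 1.6819 ≈ 1.682
Degrees of freedom = 2 − 1 = 1; critical value at α = 0.05 is 3.841.
Since 1.682 < 3.841, we fail to reject the null hypothesis — the data are consistent with the 3:1 ratio.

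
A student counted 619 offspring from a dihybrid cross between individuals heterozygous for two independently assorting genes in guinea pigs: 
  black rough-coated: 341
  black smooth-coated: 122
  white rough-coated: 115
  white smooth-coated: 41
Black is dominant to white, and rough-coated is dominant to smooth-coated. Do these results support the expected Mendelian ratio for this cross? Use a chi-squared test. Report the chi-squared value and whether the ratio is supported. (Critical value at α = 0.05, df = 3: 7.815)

A dihybrid F₂ with independent assortment and complete dominance at both loci gives a 9:3:3:1 phenotypic ratio.
Total ratio parts = 16. Expected numbers out of 619:
  black rough-coated: 619 × 9/16 = 348.1875
  black smooth-coated: 619 × 3/16 = 116.0625
  white rough-coated: 619 × 3/16 = 116.0625
  white smooth-coated: 619 × 1/16 = 38.6875
χ² = Σ (O − E)² / E
  black rough-coated: (341 − 348.1875)² / 348.1875 = 0.1484
  black smooth-coated: (122 − 116.0625)² / 116.0625 = 0.3037
  white rough-coated: (115 − 116.0625)² / 116.0625 = 0.0097
  white smooth-coated: (41 − 38.6875)² / 38.6875 = 0.1382
χ² = 0.1484 + 0.3037 + 0.0097 + 0.1382 = 0.600
Degrees of freedom = 4 − 1 = 3; critical value at α = 0.05 is 7.815.
Since 0.600 < 7.815, we fail to reject the null hypothesis — the data are consistent with the 9:3:3:1 ratio.

0.600; consistent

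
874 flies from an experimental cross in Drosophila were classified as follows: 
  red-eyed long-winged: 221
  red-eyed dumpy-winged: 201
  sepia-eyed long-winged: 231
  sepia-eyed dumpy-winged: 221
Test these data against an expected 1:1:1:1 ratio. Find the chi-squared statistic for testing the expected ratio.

Total ratio parts = 4. Expected numbers out of 874:
  red-eyed long-winged: 874 × 1/4 = 218.5
  red-eyed dumpy-winged: 874 × 1/4 = 218.5
  sepia-eyed long-winged: 874 × 1/4 = 218.5
  sepia-eyed dumpy-winged: 874 × 1/4 = 218.5
χ² = Σ (O − E)² / E
  red-eyed long-winged: (221 − 218.5)² / 218.5 = 0.0286
  red-eyed dumpy-winged: (201 − 218.5)² / 218.5 = 1.4016
  sepia-eyed long-winged: (231 − 218.5)² / 218.5 = 0.7151
  sepia-eyed dumpy-winged: (221 − 218.5)² / 218.5 = 0.0286
χ² = 0.0286 + 1.4016 + 0.7151 + 0.0286 = 2.1739 ≈ 2.174

2.174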